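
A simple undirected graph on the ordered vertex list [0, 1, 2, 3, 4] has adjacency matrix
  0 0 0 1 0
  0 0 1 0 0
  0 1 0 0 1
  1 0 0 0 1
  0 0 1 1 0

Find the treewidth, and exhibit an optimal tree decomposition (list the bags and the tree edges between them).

Every bag has size at most 2, so the width is 2 − 1 = 1 and tw(G) ≤ 1. Any graph with an edge has treewidth ≥ 1, and G has the edge 1–2. Hence tw(G) = 1 exactly.

Treewidth 1.
Bags: B1 = {1, 2}  B2 = {2, 4}  B3 = {3, 4}  B4 = {0, 3}
Tree: B1–B2, B2–B3, B3–B4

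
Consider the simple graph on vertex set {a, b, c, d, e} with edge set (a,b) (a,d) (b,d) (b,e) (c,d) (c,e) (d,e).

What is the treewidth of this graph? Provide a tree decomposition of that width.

Each bag holds 3 vertices, so the decomposition has width 2, which upper-bounds the treewidth. For the lower bound, the 3 vertices {c, d, e} are pairwise adjacent, and any tree decomposition puts a clique entirely inside one bag — forcing width ≥ 2. The upper and lower bounds meet at 2, so that is the treewidth.

Treewidth 2.
One such decomposition:
Bags: B1 = {b, d, e}  B2 = {a, b, d}  B3 = {c, d, e}
Tree: B1–B2, B1–B3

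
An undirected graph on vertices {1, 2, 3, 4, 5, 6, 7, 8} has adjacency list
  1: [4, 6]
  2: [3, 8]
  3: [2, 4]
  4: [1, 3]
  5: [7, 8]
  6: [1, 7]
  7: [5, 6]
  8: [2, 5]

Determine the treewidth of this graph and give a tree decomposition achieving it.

Treewidth 2.
One such decomposition:
Bags: B1 = {2, 3, 8}  B2 = {3, 5, 8}  B3 = {3, 5, 7}  B4 = {3, 6, 7}  B5 = {1, 3, 6}  B6 = {1, 3, 4}
Tree: B1–B2, B2–B3, B3–B4, B4–B5, B5–B6

Each bag holds 3 vertices, so the decomposition has width 2, which upper-bounds the treewidth. Since 3–2–8–5–7–6–1–4–3 is a cycle in G, G is not acyclic. Forests are exactly the graphs of treewidth ≤ 1, so tw(G) ≥ 2. The upper and lower bounds meet at 2, so that is the treewidth.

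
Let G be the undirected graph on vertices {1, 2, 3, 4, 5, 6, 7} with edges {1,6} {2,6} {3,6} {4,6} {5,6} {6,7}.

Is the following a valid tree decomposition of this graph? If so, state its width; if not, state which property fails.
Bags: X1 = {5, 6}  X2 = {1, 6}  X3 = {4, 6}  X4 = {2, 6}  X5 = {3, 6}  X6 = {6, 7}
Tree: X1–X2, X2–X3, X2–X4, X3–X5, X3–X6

Yes; width 1.

Every vertex of G appears in some bag (union = {1, 2, 3, 4, 5, 6, 7}); every edge is covered by a bag; and for each vertex v the set of bags containing v is connected in the bag tree. The decomposition is therefore valid. The largest bag has 2 vertices, so the width is 1.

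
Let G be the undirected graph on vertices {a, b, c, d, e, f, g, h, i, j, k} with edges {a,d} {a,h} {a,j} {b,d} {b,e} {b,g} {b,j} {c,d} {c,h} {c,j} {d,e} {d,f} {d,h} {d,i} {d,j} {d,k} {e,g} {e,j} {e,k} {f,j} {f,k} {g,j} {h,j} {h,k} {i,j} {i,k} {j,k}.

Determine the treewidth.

3

A width-3 tree decomposition is:
Bags: B1 = {d, f, j, k}  B2 = {d, h, j, k}  B3 = {d, e, j, k}  B4 = {c, d, h, j}  B5 = {b, d, e, j}  B6 = {d, i, j, k}  B7 = {a, d, h, j}  B8 = {b, e, g, j}
Tree: B1–B2, B2–B3, B2–B4, B3–B5, B2–B6, B2–B7, B5–B8
The largest bag has 4 vertices, giving width 3; this decomposition certifies tw(G) ≤ 3. For the lower bound, the 4 vertices {c, d, h, j} are pairwise adjacent, and any tree decomposition puts a clique entirely inside one bag — forcing width ≥ 3. The upper and lower bounds meet at 3, so that is the treewidth.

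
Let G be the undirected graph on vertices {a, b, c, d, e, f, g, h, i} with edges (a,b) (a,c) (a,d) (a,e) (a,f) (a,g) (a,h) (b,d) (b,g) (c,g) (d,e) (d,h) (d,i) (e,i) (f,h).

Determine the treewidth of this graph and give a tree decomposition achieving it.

Treewidth 2.
One optimal decomposition is:
Bags: B1 = {a, d, h}  B2 = {a, b, d}  B3 = {a, b, g}  B4 = {a, c, g}  B5 = {a, f, h}  B6 = {a, d, e}  B7 = {d, e, i}
Tree: B1–B2, B2–B3, B3–B4, B1–B5, B2–B6, B6–B7

Every bag has size at most 3, so the width is 3 − 1 = 2 and tw(G) ≤ 2. Conversely, {a, d, e} is a clique of size 3, and the vertices of any clique must share a bag in every tree decomposition; so some bag has ≥ 3 vertices and tw(G) ≥ 2. Hence tw(G) = 2 exactly.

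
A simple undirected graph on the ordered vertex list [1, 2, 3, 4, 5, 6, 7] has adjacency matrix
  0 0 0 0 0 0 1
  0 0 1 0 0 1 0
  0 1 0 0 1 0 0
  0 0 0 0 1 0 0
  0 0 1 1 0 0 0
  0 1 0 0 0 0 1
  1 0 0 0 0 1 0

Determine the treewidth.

1

A width-1 tree decomposition is:
Bags: B1 = {4, 5}  B2 = {3, 5}  B3 = {2, 3}  B4 = {2, 6}  B5 = {6, 7}  B6 = {1, 7}
Tree: B1–B2, B2–B3, B3–B4, B4–B5, B5–B6
Each bag holds 2 vertices, so the decomposition has width 1, which upper-bounds the treewidth. G has an edge, so its treewidth is at least 1. Hence tw(G) = 1 exactly.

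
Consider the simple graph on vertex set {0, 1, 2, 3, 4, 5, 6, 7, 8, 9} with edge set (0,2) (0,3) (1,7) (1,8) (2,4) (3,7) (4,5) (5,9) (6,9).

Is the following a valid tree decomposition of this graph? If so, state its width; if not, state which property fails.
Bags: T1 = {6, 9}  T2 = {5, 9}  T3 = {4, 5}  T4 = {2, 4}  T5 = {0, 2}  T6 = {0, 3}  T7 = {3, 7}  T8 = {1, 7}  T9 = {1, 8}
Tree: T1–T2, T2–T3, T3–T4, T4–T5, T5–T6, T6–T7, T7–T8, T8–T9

Yes; width 1.

Checking the three conditions: (i) the bags cover all of {0, 1, 2, 3, 4, 5, 6, 7, 8, 9}; (ii) for each edge, some bag contains both endpoints; (iii) the bags containing any fixed vertex form a subtree. All hold, so the decomposition is valid with width 2 − 1 = 1.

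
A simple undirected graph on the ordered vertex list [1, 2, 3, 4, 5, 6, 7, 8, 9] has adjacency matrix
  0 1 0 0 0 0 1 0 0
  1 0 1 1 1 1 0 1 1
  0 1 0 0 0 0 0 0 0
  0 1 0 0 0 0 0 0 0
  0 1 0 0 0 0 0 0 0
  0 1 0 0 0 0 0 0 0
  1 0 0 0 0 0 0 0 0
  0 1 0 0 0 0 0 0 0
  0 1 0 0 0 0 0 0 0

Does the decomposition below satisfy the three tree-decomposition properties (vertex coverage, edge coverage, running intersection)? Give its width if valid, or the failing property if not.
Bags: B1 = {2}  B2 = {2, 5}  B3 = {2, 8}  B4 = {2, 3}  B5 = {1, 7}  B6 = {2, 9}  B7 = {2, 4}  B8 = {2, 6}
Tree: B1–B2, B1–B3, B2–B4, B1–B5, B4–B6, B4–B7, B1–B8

No — edge (1,2) lies in no bag.

A tree decomposition must satisfy three properties: every vertex lies in some bag; for every edge, both endpoints lie together in some bag; and for every vertex, the bags containing it form a connected subtree. Here edge (1,2) lies in no bag, so the decomposition is invalid.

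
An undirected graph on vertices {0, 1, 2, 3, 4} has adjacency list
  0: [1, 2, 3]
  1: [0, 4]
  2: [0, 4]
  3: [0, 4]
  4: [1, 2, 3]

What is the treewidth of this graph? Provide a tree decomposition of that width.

Treewidth 2.
One optimal decomposition is:
Bags: B1 = {0, 1, 4}  B2 = {0, 2, 4}  B3 = {0, 3, 4}
Tree: B1–B2, B2–B3

Each bag holds 3 vertices, so the decomposition has width 2, which upper-bounds the treewidth. The edges 4–1–0–2–4 form a cycle, so G is not a tree and its treewidth is at least 2. Therefore the treewidth is 2.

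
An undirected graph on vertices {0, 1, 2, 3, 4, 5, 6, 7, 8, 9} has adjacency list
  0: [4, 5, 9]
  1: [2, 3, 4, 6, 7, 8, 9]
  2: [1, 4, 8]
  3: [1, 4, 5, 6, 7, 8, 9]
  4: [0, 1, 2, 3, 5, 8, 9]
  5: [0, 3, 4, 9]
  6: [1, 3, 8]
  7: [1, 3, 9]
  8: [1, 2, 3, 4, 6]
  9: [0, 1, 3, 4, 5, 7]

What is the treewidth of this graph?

3

A width-3 tree decomposition is:
Bags: B1 = {1, 3, 4, 9}  B2 = {3, 4, 5, 9}  B3 = {1, 3, 4, 8}  B4 = {1, 3, 7, 9}  B5 = {1, 3, 6, 8}  B6 = {0, 4, 5, 9}  B7 = {1, 2, 4, 8}
Tree: B1–B2, B1–B3, B1–B4, B3–B5, B2–B6, B3–B7
Each bag holds 4 vertices, so the decomposition has width 3, which upper-bounds the treewidth. On the other hand G contains the 4-clique {0, 4, 5, 9}. A clique must lie in a single bag of any decomposition, so no decomposition can have width below 3. Therefore the treewidth is 3.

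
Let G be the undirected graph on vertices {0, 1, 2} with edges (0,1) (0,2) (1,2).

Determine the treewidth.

2

A width-2 tree decomposition is:
Bags: B1 = {0, 1, 2}
Tree: (single bag)
A single bag containing all 3 vertices is trivially a valid decomposition of width 2. For the lower bound, the 3 vertices {0, 1, 2} are pairwise adjacent, and any tree decomposition puts a clique entirely inside one bag — forcing width ≥ 2. Hence tw(G) = 2 exactly.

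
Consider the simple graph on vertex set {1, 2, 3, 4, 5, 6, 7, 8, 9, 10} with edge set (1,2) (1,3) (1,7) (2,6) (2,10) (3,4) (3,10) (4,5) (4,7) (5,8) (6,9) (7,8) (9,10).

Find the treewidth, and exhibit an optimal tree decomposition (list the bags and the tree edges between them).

Every bag has size at most 3, so the width is 3 − 1 = 2 and tw(G) ≤ 2. The edges 8–5–4–7–8 form a cycle, so G is not a tree and its treewidth is at least 2. Therefore the treewidth is 2.

Treewidth 2.
One optimal decomposition is:
Bags: B1 = {5, 7, 8}  B2 = {4, 5, 7}  B3 = {1, 4, 7}  B4 = {1, 3, 4}  B5 = {1, 2, 3}  B6 = {2, 3, 10}  B7 = {2, 6, 10}  B8 = {6, 9, 10}
Tree: B1–B2, B2–B3, B3–B4, B4–B5, B5–B6, B6–B7, B7–B8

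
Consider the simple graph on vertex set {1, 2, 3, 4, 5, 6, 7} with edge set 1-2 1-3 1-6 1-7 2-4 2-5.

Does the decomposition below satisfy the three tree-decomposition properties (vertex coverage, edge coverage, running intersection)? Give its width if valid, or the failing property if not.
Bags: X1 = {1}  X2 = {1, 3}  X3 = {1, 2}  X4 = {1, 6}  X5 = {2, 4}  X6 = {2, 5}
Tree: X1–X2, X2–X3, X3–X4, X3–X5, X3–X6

No — vertex 7 appears in no bag.

A tree decomposition must satisfy three properties: every vertex lies in some bag; for every edge, both endpoints lie together in some bag; and for every vertex, the bags containing it form a connected subtree. Here vertex 7 appears in no bag, so the decomposition is invalid.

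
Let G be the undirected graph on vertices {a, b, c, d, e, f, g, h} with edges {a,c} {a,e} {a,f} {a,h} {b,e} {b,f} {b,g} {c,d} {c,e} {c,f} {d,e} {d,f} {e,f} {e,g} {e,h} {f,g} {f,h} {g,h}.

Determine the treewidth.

A width-3 tree decomposition is:
Bags: B1 = {a, e, f, h}  B2 = {e, f, g, h}  B3 = {a, c, e, f}  B4 = {b, e, f, g}  B5 = {c, d, e, f}
Tree: B1–B2, B1–B3, B2–B4, B3–B5
Every bag has size at most 4, so the width is 4 − 1 = 3 and tw(G) ≤ 3. Conversely, {c, d, e, f} is a clique of size 4, and the vertices of any clique must share a bag in every tree decomposition; so some bag has ≥ 4 vertices and tw(G) ≥ 3. Combining the bounds, tw(G) = 3.

3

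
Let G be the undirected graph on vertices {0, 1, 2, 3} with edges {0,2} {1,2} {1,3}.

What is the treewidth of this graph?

1

A width-1 tree decomposition is:
Bags: B1 = {1, 3}  B2 = {1, 2}  B3 = {0, 2}
Tree: B1–B2, B2–B3
The largest bag has 2 vertices, giving width 1; this decomposition certifies tw(G) ≤ 1. Any graph with an edge has treewidth ≥ 1, and G has the edge 3–1. The upper and lower bounds meet at 1, so that is the treewidth.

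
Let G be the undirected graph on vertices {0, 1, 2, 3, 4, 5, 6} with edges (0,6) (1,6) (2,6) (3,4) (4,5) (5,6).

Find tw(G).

1

A width-1 tree decomposition is:
Bags: B1 = {5, 6}  B2 = {4, 5}  B3 = {2, 6}  B4 = {1, 6}  B5 = {0, 6}  B6 = {3, 4}
Tree: B1–B2, B1–B3, B3–B4, B3–B5, B2–B6
The largest bag has 2 vertices, giving width 1; this decomposition certifies tw(G) ≤ 1. Since G has at least one edge (e.g. 5–6), it is not an edgeless graph, so tw(G) ≥ 1. The upper and lower bounds meet at 1, so that is the treewidth.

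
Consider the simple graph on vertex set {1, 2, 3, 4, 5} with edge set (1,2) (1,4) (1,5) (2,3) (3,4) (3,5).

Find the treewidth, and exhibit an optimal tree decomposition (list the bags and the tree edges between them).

Each bag holds 3 vertices, so the decomposition has width 2, which upper-bounds the treewidth. Since 3–5–1–2–3 is a cycle in G, G is not acyclic. Forests are exactly the graphs of treewidth ≤ 1, so tw(G) ≥ 2. The upper and lower bounds meet at 2, so that is the treewidth.

Treewidth 2.
One such decomposition:
Bags: B1 = {1, 3, 5}  B2 = {1, 2, 3}  B3 = {1, 3, 4}
Tree: B1–B2, B2–B3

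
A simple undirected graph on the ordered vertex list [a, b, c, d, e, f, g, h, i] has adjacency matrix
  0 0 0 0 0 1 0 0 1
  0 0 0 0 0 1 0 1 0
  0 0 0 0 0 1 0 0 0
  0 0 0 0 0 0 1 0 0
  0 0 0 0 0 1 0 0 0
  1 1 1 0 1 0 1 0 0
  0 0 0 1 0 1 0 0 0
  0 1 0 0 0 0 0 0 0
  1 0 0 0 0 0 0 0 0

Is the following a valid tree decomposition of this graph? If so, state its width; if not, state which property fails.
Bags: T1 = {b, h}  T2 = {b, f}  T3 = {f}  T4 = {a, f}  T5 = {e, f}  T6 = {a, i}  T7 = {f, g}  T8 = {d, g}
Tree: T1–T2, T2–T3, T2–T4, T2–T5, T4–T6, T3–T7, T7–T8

No — vertex c appears in no bag.

A tree decomposition must satisfy three properties: every vertex lies in some bag; for every edge, both endpoints lie together in some bag; and for every vertex, the bags containing it form a connected subtree. Here vertex c appears in no bag, so the decomposition is invalid.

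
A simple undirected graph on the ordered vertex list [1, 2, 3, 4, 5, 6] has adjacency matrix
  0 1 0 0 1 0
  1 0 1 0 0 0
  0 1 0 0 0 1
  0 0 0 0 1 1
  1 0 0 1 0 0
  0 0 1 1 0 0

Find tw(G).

A width-2 tree decomposition is:
Bags: B1 = {1, 4, 5}  B2 = {1, 2, 4}  B3 = {2, 3, 4}  B4 = {3, 4, 6}
Tree: B1–B2, B2–B3, B3–B4
Every bag has size at most 3, so the width is 3 − 1 = 2 and tw(G) ≤ 2. The edges 4–5–1–2–3–6–4 form a cycle, so G is not a tree and its treewidth is at least 2. Combining the bounds, tw(G) = 2.

2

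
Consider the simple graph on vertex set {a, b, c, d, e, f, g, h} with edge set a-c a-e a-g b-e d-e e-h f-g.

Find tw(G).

A width-1 tree decomposition is:
Bags: B1 = {d, e}  B2 = {a, e}  B3 = {a, c}  B4 = {a, g}  B5 = {f, g}  B6 = {b, e}  B7 = {e, h}
Tree: B1–B2, B2–B3, B3–B4, B4–B5, B1–B6, B6–B7
The largest bag has 2 vertices, giving width 1; this decomposition certifies tw(G) ≤ 1. Any graph with an edge has treewidth ≥ 1, and G has the edge d–e. Therefore the treewidth is 1.

1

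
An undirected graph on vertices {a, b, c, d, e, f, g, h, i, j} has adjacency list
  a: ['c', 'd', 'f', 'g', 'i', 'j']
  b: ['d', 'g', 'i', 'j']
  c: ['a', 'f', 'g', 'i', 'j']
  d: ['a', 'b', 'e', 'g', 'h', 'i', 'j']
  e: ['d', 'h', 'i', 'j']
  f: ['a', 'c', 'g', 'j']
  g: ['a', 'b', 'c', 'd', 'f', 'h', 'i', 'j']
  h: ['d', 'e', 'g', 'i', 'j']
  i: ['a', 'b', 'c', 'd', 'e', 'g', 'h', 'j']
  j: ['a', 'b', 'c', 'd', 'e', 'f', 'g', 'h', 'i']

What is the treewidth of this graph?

A width-4 tree decomposition is:
Bags: B1 = {a, d, g, i, j}  B2 = {a, c, g, i, j}  B3 = {d, g, h, i, j}  B4 = {d, e, h, i, j}  B5 = {b, d, g, i, j}  B6 = {a, c, f, g, j}
Tree: B1–B2, B1–B3, B3–B4, B1–B5, B2–B6
The largest bag has 5 vertices, giving width 4; this decomposition certifies tw(G) ≤ 4. For the lower bound, the 5 vertices {a, c, f, g, j} are pairwise adjacent, and any tree decomposition puts a clique entirely inside one bag — forcing width ≥ 4. The upper and lower bounds meet at 4, so that is the treewidth.

4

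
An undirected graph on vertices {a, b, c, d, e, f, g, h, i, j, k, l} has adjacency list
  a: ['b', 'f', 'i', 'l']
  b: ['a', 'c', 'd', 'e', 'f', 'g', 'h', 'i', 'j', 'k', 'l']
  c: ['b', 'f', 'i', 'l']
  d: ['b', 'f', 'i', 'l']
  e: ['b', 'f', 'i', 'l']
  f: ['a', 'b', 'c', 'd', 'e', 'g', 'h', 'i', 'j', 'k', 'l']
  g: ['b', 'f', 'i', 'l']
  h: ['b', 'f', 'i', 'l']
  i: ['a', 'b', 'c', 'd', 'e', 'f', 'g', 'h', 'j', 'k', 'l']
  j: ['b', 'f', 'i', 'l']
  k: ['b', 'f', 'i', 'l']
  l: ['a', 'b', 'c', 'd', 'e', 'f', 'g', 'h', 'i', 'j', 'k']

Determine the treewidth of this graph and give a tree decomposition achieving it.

Treewidth 4.
Bags: B1 = {a, b, f, i, l}  B2 = {b, f, h, i, l}  B3 = {b, f, i, k, l}  B4 = {b, f, i, j, l}  B5 = {b, d, f, i, l}  B6 = {b, f, g, i, l}  B7 = {b, e, f, i, l}  B8 = {b, c, f, i, l}
Tree: B1–B2, B1–B3, B1–B4, B2–B5, B2–B6, B4–B7, B2–B8

Every bag has size at most 5, so the width is 5 − 1 = 4 and tw(G) ≤ 4. On the other hand G contains the 5-clique {b, d, f, i, l}. A clique must lie in a single bag of any decomposition, so no decomposition can have width below 4. Therefore the treewidth is 4.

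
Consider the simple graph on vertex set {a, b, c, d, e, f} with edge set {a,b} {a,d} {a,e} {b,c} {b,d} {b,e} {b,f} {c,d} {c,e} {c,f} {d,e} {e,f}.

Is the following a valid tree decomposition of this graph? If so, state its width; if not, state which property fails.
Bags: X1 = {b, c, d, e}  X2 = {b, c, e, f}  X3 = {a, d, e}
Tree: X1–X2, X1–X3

No — edge (b,a) lies in no bag.

A tree decomposition must satisfy three properties: every vertex lies in some bag; for every edge, both endpoints lie together in some bag; and for every vertex, the bags containing it form a connected subtree. Here edge (b,a) lies in no bag, so the decomposition is invalid.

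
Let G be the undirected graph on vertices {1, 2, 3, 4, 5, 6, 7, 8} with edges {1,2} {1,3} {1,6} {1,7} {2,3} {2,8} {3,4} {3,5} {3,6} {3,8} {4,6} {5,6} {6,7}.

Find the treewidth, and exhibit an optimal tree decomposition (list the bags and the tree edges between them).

Each bag holds 3 vertices, so the decomposition has width 2, which upper-bounds the treewidth. For the lower bound, the 3 vertices {2, 3, 8} are pairwise adjacent, and any tree decomposition puts a clique entirely inside one bag — forcing width ≥ 2. The upper and lower bounds meet at 2, so that is the treewidth.

Treewidth 2.
Bags: B1 = {1, 2, 3}  B2 = {1, 3, 6}  B3 = {1, 6, 7}  B4 = {3, 4, 6}  B5 = {3, 5, 6}  B6 = {2, 3, 8}
Tree: B1–B2, B2–B3, B2–B4, B2–B5, B1–B6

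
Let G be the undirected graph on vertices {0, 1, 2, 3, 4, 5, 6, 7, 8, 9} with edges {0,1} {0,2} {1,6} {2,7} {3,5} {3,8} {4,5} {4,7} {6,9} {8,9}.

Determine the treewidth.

A width-2 tree decomposition is:
Bags: B1 = {3, 8, 9}  B2 = {3, 6, 9}  B3 = {1, 3, 6}  B4 = {0, 1, 3}  B5 = {0, 2, 3}  B6 = {2, 3, 7}  B7 = {3, 4, 7}  B8 = {3, 4, 5}
Tree: B1–B2, B2–B3, B3–B4, B4–B5, B5–B6, B6–B7, B7–B8
The largest bag has 3 vertices, giving width 2; this decomposition certifies tw(G) ≤ 2. For the lower bound, G contains the cycle 3–8–9–6–1–0–2–7–4–5–3, so G is not a forest; only forests have treewidth ≤ 1, hence tw(G) ≥ 2. Combining the bounds, tw(G) = 2.

2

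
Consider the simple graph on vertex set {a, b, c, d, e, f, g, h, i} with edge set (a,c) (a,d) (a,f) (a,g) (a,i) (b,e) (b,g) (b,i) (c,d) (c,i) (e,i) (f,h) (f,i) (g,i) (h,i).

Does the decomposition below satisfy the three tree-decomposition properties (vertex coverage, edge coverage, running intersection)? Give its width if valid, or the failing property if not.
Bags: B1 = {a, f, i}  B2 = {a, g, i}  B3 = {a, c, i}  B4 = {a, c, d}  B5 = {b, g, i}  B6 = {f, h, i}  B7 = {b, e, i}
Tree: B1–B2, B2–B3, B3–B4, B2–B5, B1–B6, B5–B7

Yes; width 2.

Vertex coverage: the bags together contain {a, b, c, d, e, f, g, h, i}, the full vertex set. Edge coverage: each edge of G has both endpoints in at least one bag. Running intersection: for every vertex, the bags containing it form a connected subtree. All three properties hold, so this is a valid tree decomposition of width max|bag| − 1 = 2, and hence tw(G) ≤ 2.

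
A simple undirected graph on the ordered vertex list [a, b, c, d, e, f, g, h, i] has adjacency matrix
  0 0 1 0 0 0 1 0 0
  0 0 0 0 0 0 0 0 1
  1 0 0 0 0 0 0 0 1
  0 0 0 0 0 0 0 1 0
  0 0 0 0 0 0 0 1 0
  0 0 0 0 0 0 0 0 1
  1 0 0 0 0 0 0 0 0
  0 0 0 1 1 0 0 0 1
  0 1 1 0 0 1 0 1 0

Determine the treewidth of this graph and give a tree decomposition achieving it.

Treewidth 1.
One optimal decomposition is:
Bags: B1 = {b, i}  B2 = {c, i}  B3 = {h, i}  B4 = {a, c}  B5 = {f, i}  B6 = {a, g}  B7 = {d, h}  B8 = {e, h}
Tree: B1–B2, B1–B3, B2–B4, B2–B5, B4–B6, B3–B7, B3–B8

Each bag holds 2 vertices, so the decomposition has width 1, which upper-bounds the treewidth. Since G has at least one edge (e.g. b–i), it is not an edgeless graph, so tw(G) ≥ 1. Combining the bounds, tw(G) = 1.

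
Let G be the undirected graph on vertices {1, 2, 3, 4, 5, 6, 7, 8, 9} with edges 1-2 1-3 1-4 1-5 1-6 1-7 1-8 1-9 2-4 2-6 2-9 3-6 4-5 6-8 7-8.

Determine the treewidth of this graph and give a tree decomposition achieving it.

The largest bag has 3 vertices, giving width 2; this decomposition certifies tw(G) ≤ 2. On the other hand G contains the 3-clique {1, 2, 9}. A clique must lie in a single bag of any decomposition, so no decomposition can have width below 2. Combining the bounds, tw(G) = 2.

Treewidth 2.
Bags: B1 = {1, 2, 9}  B2 = {1, 2, 6}  B3 = {1, 2, 4}  B4 = {1, 6, 8}  B5 = {1, 7, 8}  B6 = {1, 3, 6}  B7 = {1, 4, 5}
Tree: B1–B2, B1–B3, B2–B4, B4–B5, B4–B6, B3–B7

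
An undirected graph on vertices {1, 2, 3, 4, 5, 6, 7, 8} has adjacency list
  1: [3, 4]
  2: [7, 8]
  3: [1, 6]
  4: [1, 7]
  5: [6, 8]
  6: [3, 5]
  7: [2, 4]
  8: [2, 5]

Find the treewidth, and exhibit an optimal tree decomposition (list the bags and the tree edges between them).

Treewidth 2.
Bags: B1 = {5, 6, 8}  B2 = {2, 6, 8}  B3 = {2, 6, 7}  B4 = {4, 6, 7}  B5 = {1, 4, 6}  B6 = {1, 3, 6}
Tree: B1–B2, B2–B3, B3–B4, B4–B5, B5–B6

Every bag has size at most 3, so the width is 3 − 1 = 2 and tw(G) ≤ 2. The edges 6–5–8–2–7–4–1–3–6 form a cycle, so G is not a tree and its treewidth is at least 2. The upper and lower bounds meet at 2, so that is the treewidth.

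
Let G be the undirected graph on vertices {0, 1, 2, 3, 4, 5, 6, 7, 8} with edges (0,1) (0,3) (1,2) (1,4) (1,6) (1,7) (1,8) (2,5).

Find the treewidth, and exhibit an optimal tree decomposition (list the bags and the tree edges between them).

The largest bag has 2 vertices, giving width 1; this decomposition certifies tw(G) ≤ 1. Any graph with an edge has treewidth ≥ 1, and G has the edge 2–1. Combining the bounds, tw(G) = 1.

Treewidth 1.
One such decomposition:
Bags: B1 = {1, 2}  B2 = {2, 5}  B3 = {1, 4}  B4 = {0, 1}  B5 = {1, 7}  B6 = {1, 6}  B7 = {0, 3}  B8 = {1, 8}
Tree: B1–B2, B1–B3, B3–B4, B1–B5, B5–B6, B4–B7, B4–B8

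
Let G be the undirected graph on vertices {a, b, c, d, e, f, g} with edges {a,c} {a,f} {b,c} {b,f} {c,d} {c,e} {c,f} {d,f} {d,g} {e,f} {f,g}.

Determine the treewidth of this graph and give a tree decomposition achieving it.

Treewidth 2.
One optimal decomposition is:
Bags: B1 = {c, d, f}  B2 = {c, e, f}  B3 = {d, f, g}  B4 = {b, c, f}  B5 = {a, c, f}
Tree: B1–B2, B1–B3, B1–B4, B1–B5

Each bag holds 3 vertices, so the decomposition has width 2, which upper-bounds the treewidth. Conversely, {d, f, g} is a clique of size 3, and the vertices of any clique must share a bag in every tree decomposition; so some bag has ≥ 3 vertices and tw(G) ≥ 2. Hence tw(G) = 2 exactly.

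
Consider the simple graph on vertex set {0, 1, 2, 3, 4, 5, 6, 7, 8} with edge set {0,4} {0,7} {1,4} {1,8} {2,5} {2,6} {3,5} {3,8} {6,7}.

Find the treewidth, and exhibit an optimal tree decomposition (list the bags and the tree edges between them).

Treewidth 2.
One such decomposition:
Bags: B1 = {1, 4, 8}  B2 = {3, 4, 8}  B3 = {3, 4, 5}  B4 = {2, 4, 5}  B5 = {2, 4, 6}  B6 = {4, 6, 7}  B7 = {0, 4, 7}
Tree: B1–B2, B2–B3, B3–B4, B4–B5, B5–B6, B6–B7

The largest bag has 3 vertices, giving width 2; this decomposition certifies tw(G) ≤ 2. The edges 4–1–8–3–5–2–6–7–0–4 form a cycle, so G is not a tree and its treewidth is at least 2. Hence tw(G) = 2 exactly.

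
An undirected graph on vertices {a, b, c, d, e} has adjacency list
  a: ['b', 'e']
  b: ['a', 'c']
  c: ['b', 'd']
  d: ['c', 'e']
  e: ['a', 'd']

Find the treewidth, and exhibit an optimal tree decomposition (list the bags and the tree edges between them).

Every bag has size at most 3, so the width is 3 − 1 = 2 and tw(G) ≤ 2. The edges d–c–b–a–e–d form a cycle, so G is not a tree and its treewidth is at least 2. The upper and lower bounds meet at 2, so that is the treewidth.

Treewidth 2.
One such decomposition:
Bags: B1 = {b, c, d}  B2 = {a, b, d}  B3 = {a, d, e}
Tree: B1–B2, B2–B3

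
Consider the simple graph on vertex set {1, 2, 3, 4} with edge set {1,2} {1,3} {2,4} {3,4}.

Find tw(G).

2

A width-2 tree decomposition is:
Bags: B1 = {1, 3, 4}  B2 = {1, 2, 4}
Tree: B1–B2
Each bag holds 3 vertices, so the decomposition has width 2, which upper-bounds the treewidth. For the lower bound, G contains the cycle 4–3–1–2–4, so G is not a forest; only forests have treewidth ≤ 1, hence tw(G) ≥ 2. Hence tw(G) = 2 exactly.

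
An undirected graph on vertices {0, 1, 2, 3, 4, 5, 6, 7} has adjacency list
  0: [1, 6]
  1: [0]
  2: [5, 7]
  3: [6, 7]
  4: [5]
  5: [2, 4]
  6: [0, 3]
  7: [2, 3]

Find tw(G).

A width-1 tree decomposition is:
Bags: B1 = {4, 5}  B2 = {2, 5}  B3 = {2, 7}  B4 = {3, 7}  B5 = {3, 6}  B6 = {0, 6}  B7 = {0, 1}
Tree: B1–B2, B2–B3, B3–B4, B4–B5, B5–B6, B6–B7
The largest bag has 2 vertices, giving width 1; this decomposition certifies tw(G) ≤ 1. Since G has at least one edge (e.g. 4–5), it is not an edgeless graph, so tw(G) ≥ 1. The upper and lower bounds meet at 1, so that is the treewidth.

1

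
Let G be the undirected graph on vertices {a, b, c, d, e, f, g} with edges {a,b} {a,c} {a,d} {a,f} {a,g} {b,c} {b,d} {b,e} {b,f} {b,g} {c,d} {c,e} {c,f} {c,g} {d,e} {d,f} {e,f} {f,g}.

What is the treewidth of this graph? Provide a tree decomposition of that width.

Each bag holds 5 vertices, so the decomposition has width 4, which upper-bounds the treewidth. On the other hand G contains the 5-clique {b, c, d, e, f}. A clique must lie in a single bag of any decomposition, so no decomposition can have width below 4. Therefore the treewidth is 4.

Treewidth 4.
Bags: B1 = {a, b, c, f, g}  B2 = {a, b, c, d, f}  B3 = {b, c, d, e, f}
Tree: B1–B2, B2–B3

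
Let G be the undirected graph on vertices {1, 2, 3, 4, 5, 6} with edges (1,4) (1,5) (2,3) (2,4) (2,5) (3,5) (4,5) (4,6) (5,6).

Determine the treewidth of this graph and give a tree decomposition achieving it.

Each bag holds 3 vertices, so the decomposition has width 2, which upper-bounds the treewidth. Conversely, {2, 3, 5} is a clique of size 3, and the vertices of any clique must share a bag in every tree decomposition; so some bag has ≥ 3 vertices and tw(G) ≥ 2. The upper and lower bounds meet at 2, so that is the treewidth.

Treewidth 2.
One such decomposition:
Bags: B1 = {1, 4, 5}  B2 = {2, 4, 5}  B3 = {2, 3, 5}  B4 = {4, 5, 6}
Tree: B1–B2, B2–B3, B1–B4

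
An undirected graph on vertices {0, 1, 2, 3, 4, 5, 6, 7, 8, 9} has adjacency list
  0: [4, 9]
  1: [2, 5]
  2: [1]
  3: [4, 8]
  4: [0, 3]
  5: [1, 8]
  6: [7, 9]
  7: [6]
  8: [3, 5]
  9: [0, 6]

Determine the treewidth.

1

A width-1 tree decomposition is:
Bags: B1 = {6, 7}  B2 = {6, 9}  B3 = {0, 9}  B4 = {0, 4}  B5 = {3, 4}  B6 = {3, 8}  B7 = {5, 8}  B8 = {1, 5}  B9 = {1, 2}
Tree: B1–B2, B2–B3, B3–B4, B4–B5, B5–B6, B6–B7, B7–B8, B8–B9
Every bag has size at most 2, so the width is 2 − 1 = 1 and tw(G) ≤ 1. Any graph with an edge has treewidth ≥ 1, and G has the edge 7–6. Therefore the treewidth is 1.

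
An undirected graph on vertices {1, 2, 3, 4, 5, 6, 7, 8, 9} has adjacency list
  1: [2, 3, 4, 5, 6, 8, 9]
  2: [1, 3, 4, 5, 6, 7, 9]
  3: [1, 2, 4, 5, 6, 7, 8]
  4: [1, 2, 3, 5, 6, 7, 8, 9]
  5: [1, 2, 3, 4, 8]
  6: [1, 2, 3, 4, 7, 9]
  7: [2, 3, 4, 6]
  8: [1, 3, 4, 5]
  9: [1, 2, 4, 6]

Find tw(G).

4

A width-4 tree decomposition is:
Bags: B1 = {1, 2, 3, 4, 6}  B2 = {2, 3, 4, 6, 7}  B3 = {1, 2, 3, 4, 5}  B4 = {1, 3, 4, 5, 8}  B5 = {1, 2, 4, 6, 9}
Tree: B1–B2, B1–B3, B3–B4, B1–B5
Each bag holds 5 vertices, so the decomposition has width 4, which upper-bounds the treewidth. Conversely, {1, 3, 4, 5, 8} is a clique of size 5, and the vertices of any clique must share a bag in every tree decomposition; so some bag has ≥ 5 vertices and tw(G) ≥ 4. The upper and lower bounds meet at 4, so that is the treewidth.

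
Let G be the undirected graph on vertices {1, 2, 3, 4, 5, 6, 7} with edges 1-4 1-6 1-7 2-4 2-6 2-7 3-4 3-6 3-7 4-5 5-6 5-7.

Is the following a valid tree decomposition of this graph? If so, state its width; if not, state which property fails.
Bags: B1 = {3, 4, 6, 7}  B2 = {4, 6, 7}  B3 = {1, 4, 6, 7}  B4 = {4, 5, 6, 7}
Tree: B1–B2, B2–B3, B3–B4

A tree decomposition must satisfy three properties: every vertex lies in some bag; for every edge, both endpoints lie together in some bag; and for every vertex, the bags containing it form a connected subtree. Here vertex 2 appears in no bag, so the decomposition is invalid.

No — vertex 2 appears in no bag.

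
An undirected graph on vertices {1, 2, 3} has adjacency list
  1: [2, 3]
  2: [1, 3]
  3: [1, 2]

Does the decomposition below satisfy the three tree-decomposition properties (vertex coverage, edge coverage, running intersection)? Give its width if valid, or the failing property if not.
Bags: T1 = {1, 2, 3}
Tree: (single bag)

Every vertex of G appears in some bag (union = {1, 2, 3}); every edge is covered by a bag; and for each vertex v the set of bags containing v is connected in the bag tree. The decomposition is therefore valid. The largest bag has 3 vertices, so the width is 2.

Yes; width 2.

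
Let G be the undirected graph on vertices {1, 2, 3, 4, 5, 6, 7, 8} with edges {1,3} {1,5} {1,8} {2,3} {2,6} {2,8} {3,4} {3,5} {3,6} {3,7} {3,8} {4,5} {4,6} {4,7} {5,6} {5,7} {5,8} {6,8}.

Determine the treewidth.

3

A width-3 tree decomposition is:
Bags: B1 = {3, 4, 5, 6}  B2 = {3, 5, 6, 8}  B3 = {1, 3, 5, 8}  B4 = {2, 3, 6, 8}  B5 = {3, 4, 5, 7}
Tree: B1–B2, B2–B3, B2–B4, B1–B5
Every bag has size at most 4, so the width is 4 − 1 = 3 and tw(G) ≤ 3. For the lower bound, the 4 vertices {2, 3, 6, 8} are pairwise adjacent, and any tree decomposition puts a clique entirely inside one bag — forcing width ≥ 3. Hence tw(G) = 3 exactly.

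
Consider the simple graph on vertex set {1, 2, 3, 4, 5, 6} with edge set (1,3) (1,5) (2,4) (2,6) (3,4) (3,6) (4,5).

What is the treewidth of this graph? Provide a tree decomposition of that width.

Every bag has size at most 3, so the width is 3 − 1 = 2 and tw(G) ≤ 2. For the lower bound, G contains the cycle 6–2–4–3–6, so G is not a forest; only forests have treewidth ≤ 1, hence tw(G) ≥ 2. Hence tw(G) = 2 exactly.

Treewidth 2.
One optimal decomposition is:
Bags: B1 = {2, 3, 6}  B2 = {2, 3, 4}  B3 = {1, 3, 4}  B4 = {1, 4, 5}
Tree: B1–B2, B2–B3, B3–B4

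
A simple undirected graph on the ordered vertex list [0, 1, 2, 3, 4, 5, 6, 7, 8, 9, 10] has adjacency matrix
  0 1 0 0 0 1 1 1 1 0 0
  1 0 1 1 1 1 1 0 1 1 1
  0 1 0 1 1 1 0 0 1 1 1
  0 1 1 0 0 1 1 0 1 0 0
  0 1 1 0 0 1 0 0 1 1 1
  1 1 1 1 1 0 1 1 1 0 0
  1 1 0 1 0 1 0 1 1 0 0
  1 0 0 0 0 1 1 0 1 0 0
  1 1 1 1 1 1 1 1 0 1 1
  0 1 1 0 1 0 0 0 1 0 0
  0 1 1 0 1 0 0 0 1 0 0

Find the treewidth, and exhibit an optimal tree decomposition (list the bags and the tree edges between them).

Treewidth 4.
Bags: B1 = {1, 2, 3, 5, 8}  B2 = {1, 2, 4, 5, 8}  B3 = {1, 3, 5, 6, 8}  B4 = {1, 2, 4, 8, 10}  B5 = {0, 1, 5, 6, 8}  B6 = {1, 2, 4, 8, 9}  B7 = {0, 5, 6, 7, 8}
Tree: B1–B2, B1–B3, B2–B4, B3–B5, B4–B6, B5–B7

The largest bag has 5 vertices, giving width 4; this decomposition certifies tw(G) ≤ 4. On the other hand G contains the 5-clique {0, 1, 5, 6, 8}. A clique must lie in a single bag of any decomposition, so no decomposition can have width below 4. Therefore the treewidth is 4.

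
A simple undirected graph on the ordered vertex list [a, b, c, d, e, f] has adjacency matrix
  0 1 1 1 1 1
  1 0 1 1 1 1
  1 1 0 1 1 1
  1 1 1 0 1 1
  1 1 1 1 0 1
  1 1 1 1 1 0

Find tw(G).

A width-5 tree decomposition is:
Bags: B1 = {a, b, c, d, e, f}
Tree: (single bag)
With just one bag of size 6, the width is 6 − 1 = 5, so tw(G) ≤ 5. Conversely, {a, b, c, d, e, f} is a clique of size 6, and the vertices of any clique must share a bag in every tree decomposition; so some bag has ≥ 6 vertices and tw(G) ≥ 5. The upper and lower bounds meet at 5, so that is the treewidth.

5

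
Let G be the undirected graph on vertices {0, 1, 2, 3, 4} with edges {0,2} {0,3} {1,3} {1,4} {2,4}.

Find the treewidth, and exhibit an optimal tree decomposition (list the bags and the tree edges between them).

Each bag holds 3 vertices, so the decomposition has width 2, which upper-bounds the treewidth. Since 3–0–2–4–1–3 is a cycle in G, G is not acyclic. Forests are exactly the graphs of treewidth ≤ 1, so tw(G) ≥ 2. Combining the bounds, tw(G) = 2.

Treewidth 2.
Bags: B1 = {0, 2, 3}  B2 = {2, 3, 4}  B3 = {1, 3, 4}
Tree: B1–B2, B2–B3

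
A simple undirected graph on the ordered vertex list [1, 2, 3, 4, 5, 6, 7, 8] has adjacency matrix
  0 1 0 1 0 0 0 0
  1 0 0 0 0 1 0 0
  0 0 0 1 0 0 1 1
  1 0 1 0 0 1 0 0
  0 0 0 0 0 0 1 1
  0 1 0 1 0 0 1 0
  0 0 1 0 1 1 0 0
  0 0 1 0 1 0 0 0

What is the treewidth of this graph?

A width-2 tree decomposition is:
Bags: B1 = {1, 2, 6}  B2 = {1, 4, 6}  B3 = {4, 6, 7}  B4 = {3, 4, 7}  B5 = {3, 5, 7}  B6 = {3, 5, 8}
Tree: B1–B2, B2–B3, B3–B4, B4–B5, B5–B6
Every bag has size at most 3, so the width is 3 − 1 = 2 and tw(G) ≤ 2. Since 2–1–4–6–2 is a cycle in G, G is not acyclic. Forests are exactly the graphs of treewidth ≤ 1, so tw(G) ≥ 2. The upper and lower bounds meet at 2, so that is the treewidth.

2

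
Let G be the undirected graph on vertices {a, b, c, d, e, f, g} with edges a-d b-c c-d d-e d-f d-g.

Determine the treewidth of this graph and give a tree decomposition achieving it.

Treewidth 1.
One optimal decomposition is:
Bags: B1 = {c, d}  B2 = {d, f}  B3 = {b, c}  B4 = {d, e}  B5 = {d, g}  B6 = {a, d}
Tree: B1–B2, B1–B3, B1–B4, B2–B5, B5–B6

The largest bag has 2 vertices, giving width 1; this decomposition certifies tw(G) ≤ 1. Since G has at least one edge (e.g. d–c), it is not an edgeless graph, so tw(G) ≥ 1. Combining the bounds, tw(G) = 1.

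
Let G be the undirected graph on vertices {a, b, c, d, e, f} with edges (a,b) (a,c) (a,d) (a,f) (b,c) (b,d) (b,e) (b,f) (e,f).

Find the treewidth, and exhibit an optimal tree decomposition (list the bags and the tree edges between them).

Treewidth 2.
Bags: B1 = {a, b, f}  B2 = {a, b, d}  B3 = {b, e, f}  B4 = {a, b, c}
Tree: B1–B2, B1–B3, B1–B4

Every bag has size at most 3, so the width is 3 − 1 = 2 and tw(G) ≤ 2. Conversely, {b, e, f} is a clique of size 3, and the vertices of any clique must share a bag in every tree decomposition; so some bag has ≥ 3 vertices and tw(G) ≥ 2. Hence tw(G) = 2 exactly.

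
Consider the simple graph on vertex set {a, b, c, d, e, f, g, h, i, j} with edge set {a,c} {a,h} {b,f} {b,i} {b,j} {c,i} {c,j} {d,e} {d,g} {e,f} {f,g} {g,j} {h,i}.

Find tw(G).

2

A width-2 tree decomposition is:
Bags: B1 = {d, e, f}  B2 = {d, f, g}  B3 = {b, f, g}  B4 = {b, g, j}  B5 = {b, i, j}  B6 = {c, i, j}  B7 = {c, h, i}  B8 = {a, c, h}
Tree: B1–B2, B2–B3, B3–B4, B4–B5, B5–B6, B6–B7, B7–B8
The largest bag has 3 vertices, giving width 2; this decomposition certifies tw(G) ≤ 2. Since e–d–g–f–e is a cycle in G, G is not acyclic. Forests are exactly the graphs of treewidth ≤ 1, so tw(G) ≥ 2. The upper and lower bounds meet at 2, so that is the treewidth.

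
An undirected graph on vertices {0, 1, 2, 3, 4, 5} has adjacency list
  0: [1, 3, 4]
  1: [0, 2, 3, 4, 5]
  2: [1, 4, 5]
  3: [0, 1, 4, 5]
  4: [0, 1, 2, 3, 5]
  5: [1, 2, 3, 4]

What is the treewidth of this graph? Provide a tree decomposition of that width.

Treewidth 3.
One optimal decomposition is:
Bags: B1 = {0, 1, 3, 4}  B2 = {1, 3, 4, 5}  B3 = {1, 2, 4, 5}
Tree: B1–B2, B2–B3

Each bag holds 4 vertices, so the decomposition has width 3, which upper-bounds the treewidth. Conversely, {1, 2, 4, 5} is a clique of size 4, and the vertices of any clique must share a bag in every tree decomposition; so some bag has ≥ 4 vertices and tw(G) ≥ 3. The upper and lower bounds meet at 3, so that is the treewidth.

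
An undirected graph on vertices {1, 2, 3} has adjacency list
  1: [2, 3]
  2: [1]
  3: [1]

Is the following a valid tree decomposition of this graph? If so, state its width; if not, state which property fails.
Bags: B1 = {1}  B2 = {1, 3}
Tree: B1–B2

A tree decomposition must satisfy three properties: every vertex lies in some bag; for every edge, both endpoints lie together in some bag; and for every vertex, the bags containing it form a connected subtree. Here vertex 2 appears in no bag, so the decomposition is invalid.

No — vertex 2 appears in no bag.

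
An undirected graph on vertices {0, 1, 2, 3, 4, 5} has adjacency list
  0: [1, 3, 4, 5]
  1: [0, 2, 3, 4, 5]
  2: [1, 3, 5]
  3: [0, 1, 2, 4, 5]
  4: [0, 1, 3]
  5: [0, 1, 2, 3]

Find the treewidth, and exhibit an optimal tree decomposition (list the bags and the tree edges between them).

Each bag holds 4 vertices, so the decomposition has width 3, which upper-bounds the treewidth. For the lower bound, the 4 vertices {0, 1, 3, 4} are pairwise adjacent, and any tree decomposition puts a clique entirely inside one bag — forcing width ≥ 3. Hence tw(G) = 3 exactly.

Treewidth 3.
Bags: B1 = {0, 1, 3, 4}  B2 = {0, 1, 3, 5}  B3 = {1, 2, 3, 5}
Tree: B1–B2, B2–B3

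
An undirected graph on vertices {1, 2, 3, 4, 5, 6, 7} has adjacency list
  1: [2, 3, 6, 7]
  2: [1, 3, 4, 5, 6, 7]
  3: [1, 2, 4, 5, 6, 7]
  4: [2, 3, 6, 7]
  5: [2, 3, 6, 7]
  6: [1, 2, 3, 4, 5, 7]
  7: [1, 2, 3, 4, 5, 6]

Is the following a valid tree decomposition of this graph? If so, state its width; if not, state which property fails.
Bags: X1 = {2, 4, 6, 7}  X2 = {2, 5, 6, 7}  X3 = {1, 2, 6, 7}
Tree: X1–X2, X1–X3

No — vertex 3 appears in no bag.

A tree decomposition must satisfy three properties: every vertex lies in some bag; for every edge, both endpoints lie together in some bag; and for every vertex, the bags containing it form a connected subtree. Here vertex 3 appears in no bag, so the decomposition is invalid.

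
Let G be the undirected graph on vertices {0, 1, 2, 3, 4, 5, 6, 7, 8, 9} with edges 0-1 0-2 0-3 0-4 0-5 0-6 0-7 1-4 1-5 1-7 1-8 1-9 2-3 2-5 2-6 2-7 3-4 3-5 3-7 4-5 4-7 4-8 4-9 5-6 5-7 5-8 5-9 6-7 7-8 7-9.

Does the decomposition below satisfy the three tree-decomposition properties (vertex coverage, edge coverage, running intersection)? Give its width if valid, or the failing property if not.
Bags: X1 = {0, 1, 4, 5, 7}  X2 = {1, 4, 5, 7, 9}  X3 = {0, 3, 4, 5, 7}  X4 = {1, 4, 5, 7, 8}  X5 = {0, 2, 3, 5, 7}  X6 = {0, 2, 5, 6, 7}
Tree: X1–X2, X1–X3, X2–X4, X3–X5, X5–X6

Yes; width 4.

Every vertex of G appears in some bag (union = {0, 1, 2, 3, 4, 5, 6, 7, 8, 9}); every edge is covered by a bag; and for each vertex v the set of bags containing v is connected in the bag tree. The decomposition is therefore valid. The largest bag has 5 vertices, so the width is 4.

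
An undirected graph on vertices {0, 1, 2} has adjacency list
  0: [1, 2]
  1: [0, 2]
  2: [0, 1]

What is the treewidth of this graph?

A width-2 tree decomposition is:
Bags: B1 = {0, 1, 2}
Tree: (single bag)
A single bag containing all 3 vertices is trivially a valid decomposition of width 2. For the lower bound, the 3 vertices {0, 1, 2} are pairwise adjacent, and any tree decomposition puts a clique entirely inside one bag — forcing width ≥ 2. Hence tw(G) = 2 exactly.

2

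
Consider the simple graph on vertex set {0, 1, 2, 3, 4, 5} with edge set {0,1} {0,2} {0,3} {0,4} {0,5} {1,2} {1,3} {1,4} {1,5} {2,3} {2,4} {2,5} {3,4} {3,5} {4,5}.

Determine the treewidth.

5

A width-5 tree decomposition is:
Bags: B1 = {0, 1, 2, 3, 4, 5}
Tree: (single bag)
A single bag containing all 6 vertices is trivially a valid decomposition of width 5. On the other hand G contains the 6-clique {0, 1, 2, 3, 4, 5}. A clique must lie in a single bag of any decomposition, so no decomposition can have width below 5. Hence tw(G) = 5 exactly.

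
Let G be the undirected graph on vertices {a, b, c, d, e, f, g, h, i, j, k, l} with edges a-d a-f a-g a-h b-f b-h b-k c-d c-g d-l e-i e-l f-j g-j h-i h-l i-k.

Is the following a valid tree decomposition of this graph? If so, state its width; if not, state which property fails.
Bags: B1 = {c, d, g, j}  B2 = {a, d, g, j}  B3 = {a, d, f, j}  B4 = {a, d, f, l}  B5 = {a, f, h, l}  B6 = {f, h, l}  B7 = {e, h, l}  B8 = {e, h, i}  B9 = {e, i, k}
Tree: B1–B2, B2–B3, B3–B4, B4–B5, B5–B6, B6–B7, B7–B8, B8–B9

A tree decomposition must satisfy three properties: every vertex lies in some bag; for every edge, both endpoints lie together in some bag; and for every vertex, the bags containing it form a connected subtree. Here vertex b appears in no bag, so the decomposition is invalid.

No — vertex b appears in no bag.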